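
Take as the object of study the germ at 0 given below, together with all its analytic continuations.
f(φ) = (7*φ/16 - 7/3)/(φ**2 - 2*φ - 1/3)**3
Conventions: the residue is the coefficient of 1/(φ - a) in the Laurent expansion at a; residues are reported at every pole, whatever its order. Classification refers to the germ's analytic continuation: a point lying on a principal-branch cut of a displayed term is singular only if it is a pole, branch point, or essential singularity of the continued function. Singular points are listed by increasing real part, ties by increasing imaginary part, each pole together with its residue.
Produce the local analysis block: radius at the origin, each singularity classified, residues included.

Radius of convergence at 0: -1 + (2/3)*sqrt(3).
At 1 - (2/3)*sqrt(3): a pole of order 3; residue (819/8192)*sqrt(3).
At 1 + (2/3)*sqrt(3): a pole of order 3; residue -(819/8192)*sqrt(3).

Denominator factor (φ**2 - 2*φ - 1/3)^3: discriminant 16/3, real irrational roots 1 + (2/3)*sqrt(3) and 1 - (2/3)*sqrt(3); poles of order 3, moduli 1 + (2/3)*sqrt(3) and -1 + (2/3)*sqrt(3).
The radius of convergence is the smallest modulus among the singular points: -1 + (2/3)*sqrt(3).
The factor φ**2 - 2*φ - 1/3 splits as (φ - a)(φ - a') with a = 1 - (2/3)*sqrt(3), a' = 1 + (2/3)*sqrt(3). At the order-3 pole a set g(φ) = (φ - a)^3*f(φ) = [7*φ/16 - 7/3] / (φ - a')^3.
Order-3 pole: residue = g''(a)/2; g''(1 - (2/3)*sqrt(3)) = (819/4096)*sqrt(3), so the residue is (819/8192)*sqrt(3).
The factor φ**2 - 2*φ - 1/3 splits as (φ - a)(φ - a') with a = 1 + (2/3)*sqrt(3), a' = 1 - (2/3)*sqrt(3). At the order-3 pole a set g(φ) = (φ - a)^3*f(φ) = [7*φ/16 - 7/3] / (φ - a')^3.
Order-3 pole: residue = g''(a)/2; g''(1 + (2/3)*sqrt(3)) = -(819/4096)*sqrt(3), so the residue is -(819/8192)*sqrt(3).
List the singular points by increasing real part (a conjugate pair: the negative imaginary part first).


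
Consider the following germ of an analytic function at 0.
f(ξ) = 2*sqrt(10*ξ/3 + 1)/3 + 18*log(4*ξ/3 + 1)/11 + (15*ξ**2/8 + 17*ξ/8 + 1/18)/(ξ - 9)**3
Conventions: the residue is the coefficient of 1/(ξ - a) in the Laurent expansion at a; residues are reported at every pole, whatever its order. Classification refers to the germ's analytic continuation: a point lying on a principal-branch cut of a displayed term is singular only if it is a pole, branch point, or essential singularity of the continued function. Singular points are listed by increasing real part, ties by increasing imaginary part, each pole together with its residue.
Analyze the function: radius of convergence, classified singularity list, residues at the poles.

Radius of convergence at 0: 3/10.
At -3/4: a logarithmic branch point.
At -3/10: an algebraic (square-root) branch point.
At 9: a pole of order 3; residue 15/8.

Denominator factor (ξ - 9)^3: pole of order 3 at 9, modulus 9.
Branch term (2/3)*sqrt(1 - ξ/(-3/10)): its argument vanishes at ξ = -3/10, a square-root branch point, modulus 3/10.
Branch term (18/11)*log(1 - ξ/(-3/4)): its argument vanishes at ξ = -3/4, a logarithmic branch point, modulus 3/4.
The radius of convergence is the smallest modulus among the singular points: 3/10.
The branch terms are analytic at 9 and contribute nothing to the residue; only the rational part matters.
At the order-3 pole 9 set g(ξ) = (ξ - (9))^3*(rational part) = 15*ξ**2/8 + 17*ξ/8 + 1/18.
Order-3 pole: residue = g''(a)/2; g''(9) = 15/4, so the residue is 15/8.
List the singular points by increasing real part (a conjugate pair: the negative imaginary part first).


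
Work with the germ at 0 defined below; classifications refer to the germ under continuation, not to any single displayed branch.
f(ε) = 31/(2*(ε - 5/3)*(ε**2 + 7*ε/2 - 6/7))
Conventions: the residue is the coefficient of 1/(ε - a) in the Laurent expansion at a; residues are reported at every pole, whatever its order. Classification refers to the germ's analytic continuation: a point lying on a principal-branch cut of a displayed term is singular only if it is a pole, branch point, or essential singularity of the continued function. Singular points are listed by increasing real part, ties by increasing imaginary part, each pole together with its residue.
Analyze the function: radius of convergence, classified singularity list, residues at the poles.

Radius of convergence at 0: -7/4 + (1/28)*sqrt(3073).
At -7/4 - (1/28)*sqrt(3073): a pole of order 1; residue -1953/1954 + (26691/857806)*sqrt(3073).
At -7/4 + (1/28)*sqrt(3073): a pole of order 1; residue -1953/1954 - (26691/857806)*sqrt(3073).
At 5/3: a pole of order 1; residue 1953/977.

Denominator factor (ε**2 + 7*ε/2 - 6/7): discriminant 439/28, real irrational roots -7/4 + (1/28)*sqrt(3073) and -7/4 - (1/28)*sqrt(3073); poles of order 1, moduli -7/4 + (1/28)*sqrt(3073) and 7/4 + (1/28)*sqrt(3073).
Denominator factor (ε - 5/3): pole of order 1 at 5/3, modulus 5/3.
The radius of convergence is the smallest modulus among the singular points: -7/4 + (1/28)*sqrt(3073).
The factor ε**2 + 7*ε/2 - 6/7 splits as (ε - a)(ε - a') with a = -7/4 - (1/28)*sqrt(3073), a' = -7/4 + (1/28)*sqrt(3073). At the order-1 pole a set g(ε) = (ε - a)*f(ε) = [31/(2*(ε - 5/3))] / (ε - a').
Simple pole: residue = g(a) at a = -7/4 - (1/28)*sqrt(3073), which is -1953/1954 + (26691/857806)*sqrt(3073).
The factor ε**2 + 7*ε/2 - 6/7 splits as (ε - a)(ε - a') with a = -7/4 + (1/28)*sqrt(3073), a' = -7/4 - (1/28)*sqrt(3073). At the order-1 pole a set g(ε) = (ε - a)*f(ε) = [31/(2*(ε - 5/3))] / (ε - a').
Simple pole: residue = g(a) at a = -7/4 + (1/28)*sqrt(3073), which is -1953/1954 - (26691/857806)*sqrt(3073).
At the order-1 pole 5/3 set g(ε) = (ε - (5/3))*f(ε) = 31/(2*(ε**2 + 7*ε/2 - 6/7)).
Simple pole: residue = g(a) at a = 5/3, which is 1953/977.
List the singular points by increasing real part (a conjugate pair: the negative imaginary part first).


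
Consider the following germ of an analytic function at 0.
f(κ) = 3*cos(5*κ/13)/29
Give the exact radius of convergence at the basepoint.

The radius of convergence is infinite.

The factor cos(5*κ/13) is entire and contributes no finite singular point.
The polynomial part has no poles.
No finite singular points: the Taylor series at 0 converges everywhere.


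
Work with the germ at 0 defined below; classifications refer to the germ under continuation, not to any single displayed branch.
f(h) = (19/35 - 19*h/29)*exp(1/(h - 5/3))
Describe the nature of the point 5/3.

The point is an essential singularity.

The exponent 1/(h - (5/3)) has a pole at 5/3, so exp(1/(h - (5/3))) takes every nonzero value near it: an essential singularity (not a pole of any order).


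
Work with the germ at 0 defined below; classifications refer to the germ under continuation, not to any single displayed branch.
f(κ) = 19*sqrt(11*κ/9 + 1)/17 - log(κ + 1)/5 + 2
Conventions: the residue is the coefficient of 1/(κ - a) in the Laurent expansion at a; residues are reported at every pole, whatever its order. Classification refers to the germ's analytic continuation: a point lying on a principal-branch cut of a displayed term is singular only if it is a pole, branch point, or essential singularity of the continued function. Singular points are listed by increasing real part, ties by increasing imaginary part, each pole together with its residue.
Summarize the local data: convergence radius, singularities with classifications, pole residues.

Radius of convergence at 0: 9/11.
At -1: a logarithmic branch point.
At -9/11: an algebraic (square-root) branch point.

Branch term (19/17)*sqrt(1 - κ/(-9/11)): its argument vanishes at κ = -9/11, a square-root branch point, modulus 9/11.
Branch term (-1/5)*log(1 - κ/(-1)): its argument vanishes at κ = -1, a logarithmic branch point, modulus 1.
The radius of convergence is the smallest modulus among the singular points: 9/11.
List the singular points by increasing real part (a conjugate pair: the negative imaginary part first).


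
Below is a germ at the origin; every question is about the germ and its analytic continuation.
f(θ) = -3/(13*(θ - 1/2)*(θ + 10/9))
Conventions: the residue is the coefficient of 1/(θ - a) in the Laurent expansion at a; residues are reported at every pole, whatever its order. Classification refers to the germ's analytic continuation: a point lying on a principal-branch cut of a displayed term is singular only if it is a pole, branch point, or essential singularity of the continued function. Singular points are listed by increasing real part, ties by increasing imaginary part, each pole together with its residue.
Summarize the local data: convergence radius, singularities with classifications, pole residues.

Denominator factor (θ + 10/9): pole of order 1 at -10/9, modulus 10/9.
Denominator factor (θ - 1/2): pole of order 1 at 1/2, modulus 1/2.
The radius of convergence is the smallest modulus among the singular points: 1/2.
At the order-1 pole -10/9 set g(θ) = (θ - (-10/9))*f(θ) = -3/(13*(θ - 1/2)).
Simple pole: residue = g(a) at a = -10/9, which is 54/377.
At the order-1 pole 1/2 set g(θ) = (θ - (1/2))*f(θ) = -3/(13*(θ + 10/9)).
Simple pole: residue = g(a) at a = 1/2, which is -54/377.
List the singular points by increasing real part (a conjugate pair: the negative imaginary part first).

Radius of convergence at 0: 1/2.
At -10/9: a pole of order 1; residue 54/377.
At 1/2: a pole of order 1; residue -54/377.


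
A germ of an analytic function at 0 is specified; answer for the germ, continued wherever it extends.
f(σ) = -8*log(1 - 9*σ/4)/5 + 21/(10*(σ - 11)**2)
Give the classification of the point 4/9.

The point is a logarithmic branch point.

The term (-8/5)*log(1 - σ/(4/9)) has argument 1 - 4/9/(4/9) = 0 at 4/9: a logarithmic (infinitely-sheeted) branch point; the remaining terms are analytic or single-valued there.


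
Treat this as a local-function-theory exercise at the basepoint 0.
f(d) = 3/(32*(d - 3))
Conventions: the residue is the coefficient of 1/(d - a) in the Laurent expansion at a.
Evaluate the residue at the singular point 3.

The residue is 3/32.

At the order-1 pole 3 set g(d) = (d - (3))*f(d) = 3/32.
Simple pole: residue = g(a) at a = 3, which is 3/32.


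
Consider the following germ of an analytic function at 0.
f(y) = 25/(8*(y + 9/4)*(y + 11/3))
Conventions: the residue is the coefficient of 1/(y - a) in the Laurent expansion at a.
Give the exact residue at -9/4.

At the order-1 pole -9/4 set g(y) = (y - (-9/4))*f(y) = 25/(8*(y + 11/3)).
Simple pole: residue = g(a) at a = -9/4, which is 75/34.

The residue is 75/34.


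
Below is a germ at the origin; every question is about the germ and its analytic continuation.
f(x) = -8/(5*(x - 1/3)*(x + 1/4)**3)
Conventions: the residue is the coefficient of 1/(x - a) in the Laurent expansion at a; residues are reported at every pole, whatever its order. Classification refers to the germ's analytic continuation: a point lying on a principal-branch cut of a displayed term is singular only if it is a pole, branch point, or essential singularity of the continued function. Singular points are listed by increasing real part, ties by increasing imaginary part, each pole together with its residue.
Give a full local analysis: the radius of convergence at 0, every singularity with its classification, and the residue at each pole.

Denominator factor (x + 1/4)^3: pole of order 3 at -1/4, modulus 1/4.
Denominator factor (x - 1/3): pole of order 1 at 1/3, modulus 1/3.
The radius of convergence is the smallest modulus among the singular points: 1/4.
At the order-3 pole -1/4 set g(x) = (x - (-1/4))^3*f(x) = -8/(5*(x - 1/3)).
Order-3 pole: residue = g''(a)/2; g''(-1/4) = 27648/1715, so the residue is 13824/1715.
At the order-1 pole 1/3 set g(x) = (x - (1/3))*f(x) = -8/(5*(x + 1/4)**3).
Simple pole: residue = g(a) at a = 1/3, which is -13824/1715.
List the singular points by increasing real part (a conjugate pair: the negative imaginary part first).

Radius of convergence at 0: 1/4.
At -1/4: a pole of order 3; residue 13824/1715.
At 1/3: a pole of order 1; residue -13824/1715.


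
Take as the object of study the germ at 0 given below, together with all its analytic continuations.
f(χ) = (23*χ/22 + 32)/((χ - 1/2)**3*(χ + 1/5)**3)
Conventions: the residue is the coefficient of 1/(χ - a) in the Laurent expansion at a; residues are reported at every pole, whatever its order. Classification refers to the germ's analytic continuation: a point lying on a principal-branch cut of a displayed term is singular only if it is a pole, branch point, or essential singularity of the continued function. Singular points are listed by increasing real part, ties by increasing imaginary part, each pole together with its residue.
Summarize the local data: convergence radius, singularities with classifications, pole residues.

Denominator factor (χ - 1/2)^3: pole of order 3 at 1/2, modulus 1/2.
Denominator factor (χ + 1/5)^3: pole of order 3 at -1/5, modulus 1/5.
The radius of convergence is the smallest modulus among the singular points: 1/5.
At the order-3 pole -1/5 set g(χ) = (χ - (-1/5))^3*f(χ) = (23*χ/22 + 32)/(χ - 1/2)**3.
Order-3 pole: residue = g''(a)/2; g''(-1/5) = -424470000/184877, so the residue is -212235000/184877.
At the order-3 pole 1/2 set g(χ) = (χ - (1/2))^3*f(χ) = (23*χ/22 + 32)/(χ + 1/5)**3.
Order-3 pole: residue = g''(a)/2; g''(1/2) = 424470000/184877, so the residue is 212235000/184877.
List the singular points by increasing real part (a conjugate pair: the negative imaginary part first).

Radius of convergence at 0: 1/5.
At -1/5: a pole of order 3; residue -212235000/184877.
At 1/2: a pole of order 3; residue 212235000/184877.


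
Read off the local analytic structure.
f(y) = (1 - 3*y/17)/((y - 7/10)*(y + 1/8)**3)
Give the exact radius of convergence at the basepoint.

The radius of convergence is 1/8.

Denominator factor (y - 7/10): pole of order 1 at 7/10, modulus 7/10.
Denominator factor (y + 1/8)^3: pole of order 3 at -1/8, modulus 1/8.
The radius of convergence is the smallest modulus among the singular points: 1/8.


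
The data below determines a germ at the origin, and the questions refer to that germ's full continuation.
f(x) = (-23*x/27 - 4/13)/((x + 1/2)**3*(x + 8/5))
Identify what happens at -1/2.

The denominator factor x + 1/2 vanishes at -1/2 and appears to the power 3; the numerator there equals 83/702, nonzero, and no other factor vanishes.
Hence a pole whose order is the multiplicity, 3.

The point is a pole of order 3.


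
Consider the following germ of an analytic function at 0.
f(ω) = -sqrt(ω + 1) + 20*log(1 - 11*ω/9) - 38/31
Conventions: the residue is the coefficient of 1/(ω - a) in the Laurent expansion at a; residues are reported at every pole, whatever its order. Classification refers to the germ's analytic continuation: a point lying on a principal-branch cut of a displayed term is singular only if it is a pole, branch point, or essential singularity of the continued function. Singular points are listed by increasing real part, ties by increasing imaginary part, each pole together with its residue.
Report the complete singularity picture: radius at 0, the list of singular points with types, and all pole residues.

Branch term (-1)*sqrt(1 - ω/(-1)): its argument vanishes at ω = -1, a square-root branch point, modulus 1.
Branch term (20)*log(1 - ω/(9/11)): its argument vanishes at ω = 9/11, a logarithmic branch point, modulus 9/11.
The radius of convergence is the smallest modulus among the singular points: 9/11.
List the singular points by increasing real part (a conjugate pair: the negative imaginary part first).

Radius of convergence at 0: 9/11.
At -1: an algebraic (square-root) branch point.
At 9/11: a logarithmic branch point.


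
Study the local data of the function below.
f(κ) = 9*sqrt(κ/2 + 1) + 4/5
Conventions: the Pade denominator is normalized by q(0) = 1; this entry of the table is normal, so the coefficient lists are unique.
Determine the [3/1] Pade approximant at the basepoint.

The Pade approximant has numerator coefficients [49/5, 85/16, 27/64, -9/512]; denominator coefficients [1, 5/16].

Taylor coefficients needed (expand at 0): a_0 = 49/5, a_1 = 9/4, a_2 = -9/32, a_3 = 9/128, a_4 = -45/2048.
Write the denominator as Q(κ) = 1 + q1*κ. Requiring Q*f - P = O(κ^5) with deg P <= 3 kills the coefficients of κ^4..κ^4 in Q*f:
  κ^4: a_4 + q1*a_3 = 0, i.e. -45/2048 + (9/128)*q1 = 0.
Solving this linear system: q1 = 5/16.
The numerator is Q*f truncated at degree 3: P0 = a_0 = 49/5; P1 = a_1 + q1*a_0 = 85/16; P2 = a_2 + q1*a_1 = 27/64; P3 = a_3 + q1*a_2 = -9/512.


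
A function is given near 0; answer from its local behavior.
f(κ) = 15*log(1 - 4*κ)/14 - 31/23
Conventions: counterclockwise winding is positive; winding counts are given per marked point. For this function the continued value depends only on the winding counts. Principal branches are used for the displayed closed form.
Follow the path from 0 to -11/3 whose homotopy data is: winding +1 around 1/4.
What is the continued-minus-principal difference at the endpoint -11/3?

The rational part is single-valued and drops out of the difference; each branch term changes only by its own monodromy.
(15/14)*log(1 - κ/(1/4)): each positive loop around 1/4 adds 2*pi*i to the log, so winding +1 contributes (15/14)*(1)*2*pi*i = (15/7)*pi*i.
Summing the contributions at κ = -11/3 gives (15/7)*pi*i.

Continued minus principal equals (15/7)*pi*i.


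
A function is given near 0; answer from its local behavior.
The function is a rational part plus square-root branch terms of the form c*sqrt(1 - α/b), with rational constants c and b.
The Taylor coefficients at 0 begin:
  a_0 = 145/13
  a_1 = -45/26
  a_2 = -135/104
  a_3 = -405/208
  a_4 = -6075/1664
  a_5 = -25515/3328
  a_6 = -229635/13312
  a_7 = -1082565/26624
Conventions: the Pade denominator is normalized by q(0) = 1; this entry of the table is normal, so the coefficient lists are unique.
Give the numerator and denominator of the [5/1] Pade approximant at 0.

The Pade approximant has numerator coefficients [145/13, -1395/52, 135/52, 405/416, 1215/1664, 3645/6656]; denominator coefficients [1, -9/4].

Taylor coefficients needed (read off): a_0 = 145/13, a_1 = -45/26, a_2 = -135/104, a_3 = -405/208, a_4 = -6075/1664, a_5 = -25515/3328, a_6 = -229635/13312.
Write the denominator as Q(α) = 1 + q1*α. Requiring Q*f - P = O(α^7) with deg P <= 5 kills the coefficients of α^6..α^6 in Q*f:
  α^6: a_6 + q1*a_5 = 0, i.e. -229635/13312 + (-25515/3328)*q1 = 0.
Solving this linear system: q1 = -9/4.
The numerator is Q*f truncated at degree 5: P0 = a_0 = 145/13; P1 = a_1 + q1*a_0 = -1395/52; P2 = a_2 + q1*a_1 = 135/52; P3 = a_3 + q1*a_2 = 405/416; P4 = a_4 + q1*a_3 = 1215/1664; P5 = a_5 + q1*a_4 = 3645/6656.


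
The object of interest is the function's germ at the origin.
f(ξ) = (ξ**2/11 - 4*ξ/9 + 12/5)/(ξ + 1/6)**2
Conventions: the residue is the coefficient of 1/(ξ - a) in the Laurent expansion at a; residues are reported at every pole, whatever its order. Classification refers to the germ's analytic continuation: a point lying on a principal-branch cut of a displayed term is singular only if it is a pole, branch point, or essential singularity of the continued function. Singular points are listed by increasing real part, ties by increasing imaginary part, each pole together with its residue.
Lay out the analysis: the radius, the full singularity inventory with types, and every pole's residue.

Radius of convergence at 0: 1/6.
At -1/6: a pole of order 2; residue -47/99.

Denominator factor (ξ + 1/6)^2: pole of order 2 at -1/6, modulus 1/6.
The radius of convergence is the smallest modulus among the singular points: 1/6.
At the order-2 pole -1/6 set g(ξ) = (ξ - (-1/6))^2*f(ξ) = ξ**2/11 - 4*ξ/9 + 12/5.
Order-2 pole: residue = g'(a); g'(-1/6) = -47/99, so the residue is -47/99.


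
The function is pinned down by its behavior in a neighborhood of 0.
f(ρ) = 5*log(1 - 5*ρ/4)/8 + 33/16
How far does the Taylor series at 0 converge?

The radius of convergence is 4/5.

Branch term (5/8)*log(1 - ρ/(4/5)): its argument vanishes at ρ = 4/5, a logarithmic branch point, modulus 4/5.
The radius of convergence is the smallest modulus among the singular points: 4/5.


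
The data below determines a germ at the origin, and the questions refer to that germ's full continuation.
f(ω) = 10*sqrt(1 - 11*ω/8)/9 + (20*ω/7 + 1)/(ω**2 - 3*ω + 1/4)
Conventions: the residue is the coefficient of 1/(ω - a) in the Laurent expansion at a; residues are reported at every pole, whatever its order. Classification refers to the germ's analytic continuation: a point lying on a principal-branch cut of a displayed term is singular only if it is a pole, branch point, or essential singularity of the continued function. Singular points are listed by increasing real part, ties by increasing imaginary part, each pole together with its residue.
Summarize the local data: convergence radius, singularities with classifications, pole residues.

Denominator factor (ω**2 - 3*ω + 1/4): discriminant 8, real irrational roots 3/2 + sqrt(2) and 3/2 - sqrt(2); poles of order 1, moduli 3/2 + sqrt(2) and 3/2 - sqrt(2).
Branch term (10/9)*sqrt(1 - ω/(8/11)): its argument vanishes at ω = 8/11, a square-root branch point, modulus 8/11.
The radius of convergence is the smallest modulus among the singular points: 3/2 - sqrt(2).
The branch term is analytic at 3/2 - sqrt(2) and contributes nothing to the residue; only the rational part matters.
The factor ω**2 - 3*ω + 1/4 splits as (ω - a)(ω - a') with a = 3/2 - sqrt(2), a' = 3/2 + sqrt(2). At the order-1 pole a set g(ω) = (ω - a)*(rational part) = [20*ω/7 + 1] / (ω - a').
Simple pole: residue = g(a) at a = 3/2 - sqrt(2), which is 10/7 - (37/28)*sqrt(2).
The branch term is analytic at 3/2 + sqrt(2) and contributes nothing to the residue; only the rational part matters.
The factor ω**2 - 3*ω + 1/4 splits as (ω - a)(ω - a') with a = 3/2 + sqrt(2), a' = 3/2 - sqrt(2). At the order-1 pole a set g(ω) = (ω - a)*(rational part) = [20*ω/7 + 1] / (ω - a').
Simple pole: residue = g(a) at a = 3/2 + sqrt(2), which is 10/7 + (37/28)*sqrt(2).
List the singular points by increasing real part (a conjugate pair: the negative imaginary part first).

Radius of convergence at 0: 3/2 - sqrt(2).
At 3/2 - sqrt(2): a pole of order 1; residue 10/7 - (37/28)*sqrt(2).
At 8/11: an algebraic (square-root) branch point.
At 3/2 + sqrt(2): a pole of order 1; residue 10/7 + (37/28)*sqrt(2).


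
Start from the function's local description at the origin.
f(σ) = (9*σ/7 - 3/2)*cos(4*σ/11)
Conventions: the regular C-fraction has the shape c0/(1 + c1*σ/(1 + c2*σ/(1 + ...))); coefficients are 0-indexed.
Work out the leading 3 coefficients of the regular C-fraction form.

Taylor coefficients (expand at 0): a_0 = -3/2, a_1 = 9/7, a_2 = 12/121.
c0 = a_0 = -3/2. Peel one level at a time: if S = 1 + c*σ/S' with S'(0) = 1, then c is the σ-coefficient of S and S' = c*σ/(S - 1).
S_1 = c0/f = 1 + (6/7)*σ + (4748/5929)*σ^2 + ...; c1 = 6/7.
S_2 = c1*σ/(S_1 - 1) = 1 + (-2374/2541)*σ + ...; c2 = -2374/2541.

The regular C-fraction coefficients are [-3/2, 6/7, -2374/2541].


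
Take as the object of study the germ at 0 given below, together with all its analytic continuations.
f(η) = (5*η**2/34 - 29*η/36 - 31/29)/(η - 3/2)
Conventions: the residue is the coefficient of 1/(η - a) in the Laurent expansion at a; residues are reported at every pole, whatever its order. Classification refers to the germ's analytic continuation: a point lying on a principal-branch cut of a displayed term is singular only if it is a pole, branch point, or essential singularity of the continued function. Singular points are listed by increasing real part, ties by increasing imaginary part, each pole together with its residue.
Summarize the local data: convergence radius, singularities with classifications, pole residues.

Denominator factor (η - 3/2): pole of order 1 at 3/2, modulus 3/2.
The radius of convergence is the smallest modulus among the singular points: 3/2.
At the order-1 pole 3/2 set g(η) = (η - (3/2))*f(η) = 5*η**2/34 - 29*η/36 - 31/29.
Simple pole: residue = g(a) at a = 3/2, which is -11515/5916.

Radius of convergence at 0: 3/2.
At 3/2: a pole of order 1; residue -11515/5916.


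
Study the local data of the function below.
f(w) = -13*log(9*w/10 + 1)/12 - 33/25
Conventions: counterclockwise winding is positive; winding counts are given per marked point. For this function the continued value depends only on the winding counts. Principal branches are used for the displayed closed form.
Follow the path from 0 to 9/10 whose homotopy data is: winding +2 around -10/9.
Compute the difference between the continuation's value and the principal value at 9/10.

Continued minus principal equals -(13/3)*pi*i.

The rational part is single-valued and drops out of the difference; each branch term changes only by its own monodromy.
(-13/12)*log(1 - w/(-10/9)): each positive loop around -10/9 adds 2*pi*i to the log, so winding +2 contributes (-13/12)*(2)*2*pi*i = -(13/3)*pi*i.
Summing the contributions at w = 9/10 gives -(13/3)*pi*i.


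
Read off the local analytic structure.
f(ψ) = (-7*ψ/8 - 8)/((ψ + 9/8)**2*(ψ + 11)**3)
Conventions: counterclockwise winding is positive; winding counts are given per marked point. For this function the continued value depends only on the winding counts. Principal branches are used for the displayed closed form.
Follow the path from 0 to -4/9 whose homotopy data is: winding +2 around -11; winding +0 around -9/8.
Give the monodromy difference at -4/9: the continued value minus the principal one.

The function is rational, hence single-valued: continuing it around any pole returns the same value, so the difference is 0.

Continued minus principal equals 0.


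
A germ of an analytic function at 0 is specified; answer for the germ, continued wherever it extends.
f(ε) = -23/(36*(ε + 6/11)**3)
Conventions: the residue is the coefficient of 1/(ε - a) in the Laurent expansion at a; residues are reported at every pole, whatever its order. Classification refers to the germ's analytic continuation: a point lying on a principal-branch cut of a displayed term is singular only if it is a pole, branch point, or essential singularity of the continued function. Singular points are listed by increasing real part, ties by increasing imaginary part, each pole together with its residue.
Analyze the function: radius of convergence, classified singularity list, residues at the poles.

Radius of convergence at 0: 6/11.
At -6/11: a pole of order 3; residue 0.

Denominator factor (ε + 6/11)^3: pole of order 3 at -6/11, modulus 6/11.
The radius of convergence is the smallest modulus among the singular points: 6/11.
At the order-3 pole -6/11 set g(ε) = (ε - (-6/11))^3*f(ε) = -23/36.
Order-3 pole: residue = g''(a)/2; g''(-6/11) = 0, so the residue is 0.


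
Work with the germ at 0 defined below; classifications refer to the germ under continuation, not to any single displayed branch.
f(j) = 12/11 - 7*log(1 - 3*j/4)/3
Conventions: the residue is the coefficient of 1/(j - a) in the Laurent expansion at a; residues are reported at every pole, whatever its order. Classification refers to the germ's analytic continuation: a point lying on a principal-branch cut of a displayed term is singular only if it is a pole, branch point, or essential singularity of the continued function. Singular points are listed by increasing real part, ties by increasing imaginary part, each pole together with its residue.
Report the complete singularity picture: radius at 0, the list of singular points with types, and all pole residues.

Branch term (-7/3)*log(1 - j/(4/3)): its argument vanishes at j = 4/3, a logarithmic branch point, modulus 4/3.
The radius of convergence is the smallest modulus among the singular points: 4/3.

Radius of convergence at 0: 4/3.
At 4/3: a logarithmic branch point.


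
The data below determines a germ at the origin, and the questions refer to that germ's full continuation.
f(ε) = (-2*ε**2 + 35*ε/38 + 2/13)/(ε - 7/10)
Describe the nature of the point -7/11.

Denominator factors: ε - 7/10 = -147/110 at ε = -7/11 — none vanishes.
So the germ continues analytically to -7/11.

The point is a regular point.


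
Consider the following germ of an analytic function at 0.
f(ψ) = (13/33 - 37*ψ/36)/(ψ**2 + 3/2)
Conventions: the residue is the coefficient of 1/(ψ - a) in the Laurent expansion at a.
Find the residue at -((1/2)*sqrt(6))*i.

The residue is (-37/72) + ((13/198)*sqrt(6))*i.

The factor ψ**2 + 3/2 splits as (ψ - a)(ψ - a') with a = -((1/2)*sqrt(6))*i, a' = ((1/2)*sqrt(6))*i. At the order-1 pole a set g(ψ) = (ψ - a)*f(ψ) = [13/33 - 37*ψ/36] / (ψ - a').
Simple pole: residue = g(a) at a = -((1/2)*sqrt(6))*i, which is (-37/72) + ((13/198)*sqrt(6))*i.


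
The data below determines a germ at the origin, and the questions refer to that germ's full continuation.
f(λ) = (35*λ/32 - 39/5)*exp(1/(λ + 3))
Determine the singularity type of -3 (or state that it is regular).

The exponent 1/(λ - (-3)) has a pole at -3, so exp(1/(λ - (-3))) takes every nonzero value near it: an essential singularity (not a pole of any order).

The point is an essential singularity.


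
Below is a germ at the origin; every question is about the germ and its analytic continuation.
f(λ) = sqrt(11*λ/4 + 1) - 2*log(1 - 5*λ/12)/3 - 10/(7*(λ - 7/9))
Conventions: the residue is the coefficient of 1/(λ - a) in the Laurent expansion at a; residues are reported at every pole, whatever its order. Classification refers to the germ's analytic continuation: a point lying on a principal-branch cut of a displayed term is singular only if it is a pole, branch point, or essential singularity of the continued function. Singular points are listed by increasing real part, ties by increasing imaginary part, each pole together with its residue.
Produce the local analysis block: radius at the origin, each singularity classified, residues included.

Denominator factor (λ - 7/9): pole of order 1 at 7/9, modulus 7/9.
Branch term (-2/3)*log(1 - λ/(12/5)): its argument vanishes at λ = 12/5, a logarithmic branch point, modulus 12/5.
Branch term (1)*sqrt(1 - λ/(-4/11)): its argument vanishes at λ = -4/11, a square-root branch point, modulus 4/11.
The radius of convergence is the smallest modulus among the singular points: 4/11.
The branch terms are analytic at 7/9 and contribute nothing to the residue; only the rational part matters.
At the order-1 pole 7/9 set g(λ) = (λ - (7/9))*(rational part) = -10/7.
Simple pole: residue = g(a) at a = 7/9, which is -10/7.
List the singular points by increasing real part (a conjugate pair: the negative imaginary part first).

Radius of convergence at 0: 4/11.
At -4/11: an algebraic (square-root) branch point.
At 7/9: a pole of order 1; residue -10/7.
At 12/5: a logarithmic branch point.


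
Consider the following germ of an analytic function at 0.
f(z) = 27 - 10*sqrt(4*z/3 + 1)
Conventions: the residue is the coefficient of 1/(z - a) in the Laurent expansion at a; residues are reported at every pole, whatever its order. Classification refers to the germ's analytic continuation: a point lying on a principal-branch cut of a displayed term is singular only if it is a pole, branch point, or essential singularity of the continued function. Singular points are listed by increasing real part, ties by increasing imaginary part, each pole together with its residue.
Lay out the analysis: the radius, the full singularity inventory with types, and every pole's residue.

Branch term (-10)*sqrt(1 - z/(-3/4)): its argument vanishes at z = -3/4, a square-root branch point, modulus 3/4.
The radius of convergence is the smallest modulus among the singular points: 3/4.

Radius of convergence at 0: 3/4.
At -3/4: an algebraic (square-root) branch point.


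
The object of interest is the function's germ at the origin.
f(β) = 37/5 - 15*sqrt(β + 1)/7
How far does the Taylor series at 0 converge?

The radius of convergence is 1.

Branch term (-15/7)*sqrt(1 - β/(-1)): its argument vanishes at β = -1, a square-root branch point, modulus 1.
The radius of convergence is the smallest modulus among the singular points: 1.


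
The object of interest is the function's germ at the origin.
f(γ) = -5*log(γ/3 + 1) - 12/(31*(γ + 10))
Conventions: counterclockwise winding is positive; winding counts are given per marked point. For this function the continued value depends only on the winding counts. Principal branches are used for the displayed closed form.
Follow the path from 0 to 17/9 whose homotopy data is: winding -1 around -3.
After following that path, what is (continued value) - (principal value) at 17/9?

Continued minus principal equals (10)*pi*i.

The rational part is single-valued and drops out of the difference; each branch term changes only by its own monodromy.
(-5)*log(1 - γ/(-3)): each positive loop around -3 adds 2*pi*i to the log, so winding -1 contributes (-5)*(-1)*2*pi*i = (10)*pi*i.
Summing the contributions at γ = 17/9 gives (10)*pi*i.


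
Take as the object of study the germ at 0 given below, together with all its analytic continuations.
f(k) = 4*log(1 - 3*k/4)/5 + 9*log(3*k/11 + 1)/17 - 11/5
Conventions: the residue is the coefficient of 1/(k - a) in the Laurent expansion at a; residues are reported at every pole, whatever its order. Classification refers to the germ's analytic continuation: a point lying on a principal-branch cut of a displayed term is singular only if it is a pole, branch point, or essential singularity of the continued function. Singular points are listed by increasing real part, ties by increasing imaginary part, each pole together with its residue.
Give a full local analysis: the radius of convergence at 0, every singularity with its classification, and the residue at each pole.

Radius of convergence at 0: 4/3.
At -11/3: a logarithmic branch point.
At 4/3: a logarithmic branch point.

Branch term (9/17)*log(1 - k/(-11/3)): its argument vanishes at k = -11/3, a logarithmic branch point, modulus 11/3.
Branch term (4/5)*log(1 - k/(4/3)): its argument vanishes at k = 4/3, a logarithmic branch point, modulus 4/3.
The radius of convergence is the smallest modulus among the singular points: 4/3.
List the singular points by increasing real part (a conjugate pair: the negative imaginary part first).


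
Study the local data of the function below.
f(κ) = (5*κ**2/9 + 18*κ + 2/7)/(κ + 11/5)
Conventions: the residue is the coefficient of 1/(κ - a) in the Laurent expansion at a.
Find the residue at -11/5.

At the order-1 pole -11/5 set g(κ) = (κ - (-11/5))*f(κ) = 5*κ**2/9 + 18*κ + 2/7.
Simple pole: residue = g(a) at a = -11/5, which is -11537/315.

The residue is -11537/315.


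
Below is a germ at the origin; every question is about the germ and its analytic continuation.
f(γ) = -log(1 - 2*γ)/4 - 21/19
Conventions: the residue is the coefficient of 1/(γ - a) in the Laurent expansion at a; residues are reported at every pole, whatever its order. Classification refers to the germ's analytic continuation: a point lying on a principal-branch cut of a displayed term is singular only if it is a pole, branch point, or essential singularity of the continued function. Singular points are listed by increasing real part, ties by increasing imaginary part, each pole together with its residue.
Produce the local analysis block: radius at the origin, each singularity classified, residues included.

Branch term (-1/4)*log(1 - γ/(1/2)): its argument vanishes at γ = 1/2, a logarithmic branch point, modulus 1/2.
The radius of convergence is the smallest modulus among the singular points: 1/2.

Radius of convergence at 0: 1/2.
At 1/2: a logarithmic branch point.


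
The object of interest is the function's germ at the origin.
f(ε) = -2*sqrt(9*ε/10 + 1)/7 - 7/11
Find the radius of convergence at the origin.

The radius of convergence is 10/9.

Branch term (-2/7)*sqrt(1 - ε/(-10/9)): its argument vanishes at ε = -10/9, a square-root branch point, modulus 10/9.
The radius of convergence is the smallest modulus among the singular points: 10/9.


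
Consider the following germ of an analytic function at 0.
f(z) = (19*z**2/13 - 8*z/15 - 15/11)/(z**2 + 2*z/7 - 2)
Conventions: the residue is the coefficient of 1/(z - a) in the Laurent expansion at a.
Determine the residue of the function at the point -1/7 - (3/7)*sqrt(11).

The residue is -649/1365 - (178183/990990)*sqrt(11).

The factor z**2 + 2*z/7 - 2 splits as (z - a)(z - a') with a = -1/7 - (3/7)*sqrt(11), a' = -1/7 + (3/7)*sqrt(11). At the order-1 pole a set g(z) = (z - a)*f(z) = [19*z**2/13 - 8*z/15 - 15/11] / (z - a').
Simple pole: residue = g(a) at a = -1/7 - (3/7)*sqrt(11), which is -649/1365 - (178183/990990)*sqrt(11).


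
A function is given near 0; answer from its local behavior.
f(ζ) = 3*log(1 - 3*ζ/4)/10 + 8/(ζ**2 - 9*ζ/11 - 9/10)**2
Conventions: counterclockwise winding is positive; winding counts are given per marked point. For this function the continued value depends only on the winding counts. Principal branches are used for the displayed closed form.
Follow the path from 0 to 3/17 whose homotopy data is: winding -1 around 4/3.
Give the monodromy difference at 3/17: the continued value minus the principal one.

Continued minus principal equals -(3/5)*pi*i.

The rational part is single-valued and drops out of the difference; each branch term changes only by its own monodromy.
(3/10)*log(1 - ζ/(4/3)): each positive loop around 4/3 adds 2*pi*i to the log, so winding -1 contributes (3/10)*(-1)*2*pi*i = -(3/5)*pi*i.
Summing the contributions at ζ = 3/17 gives -(3/5)*pi*i.


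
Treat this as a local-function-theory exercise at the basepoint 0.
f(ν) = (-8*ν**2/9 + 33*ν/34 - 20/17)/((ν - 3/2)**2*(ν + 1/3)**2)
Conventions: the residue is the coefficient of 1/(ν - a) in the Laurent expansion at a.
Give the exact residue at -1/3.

At the order-2 pole -1/3 set g(ν) = (ν - (-1/3))^2*f(ν) = (-8*ν**2/9 + 33*ν/34 - 20/17)/(ν - 3/2)**2.
Order-2 pole: residue = g'(a); g'(-1/3) = -1218/22627, so the residue is -1218/22627.

The residue is -1218/22627.


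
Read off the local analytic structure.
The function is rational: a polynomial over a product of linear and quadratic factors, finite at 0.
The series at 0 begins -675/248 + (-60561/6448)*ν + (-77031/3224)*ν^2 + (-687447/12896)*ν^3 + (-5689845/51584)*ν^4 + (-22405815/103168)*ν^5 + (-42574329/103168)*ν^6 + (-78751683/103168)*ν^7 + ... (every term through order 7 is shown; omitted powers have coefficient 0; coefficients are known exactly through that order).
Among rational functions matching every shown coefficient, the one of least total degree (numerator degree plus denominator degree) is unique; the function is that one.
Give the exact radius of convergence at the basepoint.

The radius of convergence is 2/3.

No rational of total degree below 4 reproduces all 8 coefficients; solving the [1/3] Pade equations on them gives f(ν) = (25/31 - 11*ν/13)/(ν - 2/3)**3, whose expansion matches every shown term.
Denominator factor (ν - 2/3)^3: pole of order 3 at 2/3, modulus 2/3.
The radius of convergence is the smallest modulus among the singular points: 2/3.


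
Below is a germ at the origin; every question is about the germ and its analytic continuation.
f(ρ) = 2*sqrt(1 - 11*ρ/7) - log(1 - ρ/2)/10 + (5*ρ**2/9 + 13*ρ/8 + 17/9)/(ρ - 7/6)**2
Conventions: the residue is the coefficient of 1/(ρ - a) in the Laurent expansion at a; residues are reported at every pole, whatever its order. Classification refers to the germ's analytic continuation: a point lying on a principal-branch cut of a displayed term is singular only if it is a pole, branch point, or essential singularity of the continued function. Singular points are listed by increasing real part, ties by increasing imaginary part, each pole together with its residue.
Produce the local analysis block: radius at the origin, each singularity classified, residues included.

Radius of convergence at 0: 7/11.
At 7/11: an algebraic (square-root) branch point.
At 7/6: a pole of order 2; residue 631/216.
At 2: a logarithmic branch point.

Denominator factor (ρ - 7/6)^2: pole of order 2 at 7/6, modulus 7/6.
Branch term (-1/10)*log(1 - ρ/(2)): its argument vanishes at ρ = 2, a logarithmic branch point, modulus 2.
Branch term (2)*sqrt(1 - ρ/(7/11)): its argument vanishes at ρ = 7/11, a square-root branch point, modulus 7/11.
The radius of convergence is the smallest modulus among the singular points: 7/11.
The branch terms are analytic at 7/6 and contribute nothing to the residue; only the rational part matters.
At the order-2 pole 7/6 set g(ρ) = (ρ - (7/6))^2*(rational part) = 5*ρ**2/9 + 13*ρ/8 + 17/9.
Order-2 pole: residue = g'(a); g'(7/6) = 631/216, so the residue is 631/216.
List the singular points by increasing real part (a conjugate pair: the negative imaginary part first).
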